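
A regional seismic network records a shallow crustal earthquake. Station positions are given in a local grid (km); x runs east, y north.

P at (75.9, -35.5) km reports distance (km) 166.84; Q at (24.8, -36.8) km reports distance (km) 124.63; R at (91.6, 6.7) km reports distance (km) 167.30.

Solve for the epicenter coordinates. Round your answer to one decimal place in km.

-72.0 km east, 41.7 km north

Circle about each station: (x − 75.9)² + (y + 35.5)² = 166.84²; (x − 24.8)² + (y + 36.8)² = 124.63²; (x − 91.6)² + (y − 6.7)² = 167.30².
Subtracting the P equation from the Q and R equations removes the quadratic terms:
-102.2 x − 2.6 y = 7251.17
31.4 x + 84.4 y = 1260.69
Solving the 2×2 system: x ≈ -72.0, y ≈ 41.7 km.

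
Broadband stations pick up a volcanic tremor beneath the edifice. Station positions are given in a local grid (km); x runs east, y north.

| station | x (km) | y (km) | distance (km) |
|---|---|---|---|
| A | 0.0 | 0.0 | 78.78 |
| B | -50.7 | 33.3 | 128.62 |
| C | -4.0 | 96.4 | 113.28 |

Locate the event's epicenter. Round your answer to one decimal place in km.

Circle about each station: x² + y² = 78.78²; (x + 50.7)² + (y − 33.3)² = 128.62²; (x + 4.0)² + (y − 96.4)² = 113.28².
Subtracting the A equation from the B and C equations removes the quadratic terms:
-101.4 x + 66.6 y = -6657.44
-8.0 x + 192.8 y = 2682.89
Solving the 2×2 system: x ≈ 76.9, y ≈ 17.1 km.

76.9 km east, 17.1 km north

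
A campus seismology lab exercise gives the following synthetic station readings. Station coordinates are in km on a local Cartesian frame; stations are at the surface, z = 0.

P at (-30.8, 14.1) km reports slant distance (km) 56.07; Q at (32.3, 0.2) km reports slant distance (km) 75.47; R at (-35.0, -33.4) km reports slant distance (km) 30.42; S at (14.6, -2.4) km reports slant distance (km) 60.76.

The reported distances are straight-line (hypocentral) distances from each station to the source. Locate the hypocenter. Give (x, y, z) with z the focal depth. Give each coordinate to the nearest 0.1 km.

x ≈ -28.4 km, y ≈ -33.4 km, depth ≈ 29.7 km

Each station gives a sphere (x−x_i)² + (y−y_i)² + z² = d_i² (stations at z=0).
Subtracting the P sphere from Q and R: z² cancels, leaving linear equations in x and y:
126.2 x − 27.8 y = -2656.00
-8.4 x − 95.0 y = 3411.58
Solving: x ≈ -28.403, y ≈ -33.400 km (keep extra digits for the depth step; rounded: -28.4, -33.4).
Then from the P sphere: z² = 56.07² − (x + 30.8)² − (y − 14.1)² with x = -28.403, y = -33.400, so z ≈ 29.696 ≈ 29.7 km.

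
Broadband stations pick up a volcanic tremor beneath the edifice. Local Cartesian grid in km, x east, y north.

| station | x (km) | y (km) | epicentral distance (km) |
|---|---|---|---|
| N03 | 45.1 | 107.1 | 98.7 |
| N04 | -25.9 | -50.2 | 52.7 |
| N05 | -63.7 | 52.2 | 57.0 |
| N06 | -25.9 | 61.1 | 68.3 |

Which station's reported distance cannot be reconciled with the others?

N03

Solve using three stations at a time. Using N04, N05, N06 (subtract circle equations pairwise → linear system) gives (x, y) ≈ (-49.5, -3.0).
Distances from that point to each station vs reported:
  N03: calculated 145.2 vs reported 98.7 → residual 46.5 km
  N04: calculated 52.7 vs reported 52.7 → residual 0.0 km
  N05: calculated 57.0 vs reported 57.0 → residual 0.0 km
  N06: calculated 68.3 vs reported 68.3 → residual 0.0 km
N04, N05, N06 are mutually consistent (residuals ≈ 0); N03 is off by 46.5 km.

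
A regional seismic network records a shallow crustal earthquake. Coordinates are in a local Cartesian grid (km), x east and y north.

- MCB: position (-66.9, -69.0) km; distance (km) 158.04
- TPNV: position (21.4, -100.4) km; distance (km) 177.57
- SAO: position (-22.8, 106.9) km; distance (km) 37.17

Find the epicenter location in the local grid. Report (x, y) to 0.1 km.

Circle about each station: (x + 66.9)² + (y + 69.0)² = 158.04²; (x − 21.4)² + (y + 100.4)² = 177.57²; (x + 22.8)² + (y − 106.9)² = 37.17².
Subtracting the MCB equation from the TPNV and SAO equations removes the quadratic terms:
176.6 x − 62.8 y = -5252.95
88.2 x + 351.8 y = 26305.87
Solving the 2×2 system: x ≈ -2.9, y ≈ 75.5 km.

x ≈ -2.9 km, y ≈ 75.5 km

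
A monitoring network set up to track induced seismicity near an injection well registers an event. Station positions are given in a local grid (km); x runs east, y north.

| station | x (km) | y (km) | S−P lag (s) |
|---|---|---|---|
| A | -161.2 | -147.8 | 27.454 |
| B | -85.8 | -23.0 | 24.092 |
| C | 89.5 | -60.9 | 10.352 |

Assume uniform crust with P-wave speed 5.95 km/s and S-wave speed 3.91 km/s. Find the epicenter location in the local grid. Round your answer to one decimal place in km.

151.6 km east, -161.3 km north

Distance from S−P lag: d = Δt · v_P v_S / (v_P − v_S) = Δt · (5.95·3.91)/(5.95−3.91) ≈ 11.4042·Δt.
So d_A = 313.09, d_B = 274.75, d_C = 118.06 km.
Circle about each station: (x + 161.2)² + (y + 147.8)² = 313.09²; (x + 85.8)² + (y + 23.0)² = 274.75²; (x − 89.5)² + (y + 60.9)² = 118.06².
Subtracting the A equation from the B and C equations removes the quadratic terms:
150.8 x + 249.6 y = -17401.85
501.4 x + 173.8 y = 47975.96
Solving the 2×2 system: x ≈ 151.6, y ≈ -161.3 km.
Check against A (with the unrounded x, y): √((x + 161.2)²+(y + 147.8)²) = 313.09 ≈ 313.09 km. ✓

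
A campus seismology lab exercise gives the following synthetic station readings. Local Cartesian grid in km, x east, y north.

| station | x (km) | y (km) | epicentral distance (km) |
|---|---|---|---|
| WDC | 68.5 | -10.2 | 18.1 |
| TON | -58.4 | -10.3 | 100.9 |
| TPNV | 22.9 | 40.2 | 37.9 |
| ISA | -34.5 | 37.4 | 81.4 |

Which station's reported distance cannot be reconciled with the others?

Solve using three stations at a time. Using TON, TPNV, ISA (subtract circle equations pairwise → linear system) gives (x, y) ≈ (41.0, 7.0).
Distances from that point to each station vs reported:
  WDC: calculated 32.5 vs reported 18.1 → residual 14.4 km
  TON: calculated 100.9 vs reported 100.9 → residual 0.0 km
  TPNV: calculated 37.8 vs reported 37.9 → residual 0.1 km
  ISA: calculated 81.3 vs reported 81.4 → residual 0.1 km
TON, TPNV, ISA are mutually consistent (residuals ≈ 0); WDC is off by 14.4 km.

WDC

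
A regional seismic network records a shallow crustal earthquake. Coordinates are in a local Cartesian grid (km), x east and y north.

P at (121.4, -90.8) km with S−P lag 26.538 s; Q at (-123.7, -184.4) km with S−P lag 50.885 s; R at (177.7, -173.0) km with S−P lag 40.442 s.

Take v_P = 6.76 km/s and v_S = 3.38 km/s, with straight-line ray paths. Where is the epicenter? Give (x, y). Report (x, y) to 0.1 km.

Distance from S−P lag: d = Δt · v_P v_S / (v_P − v_S) = Δt · (6.76·3.38)/(6.76−3.38) ≈ 6.7600·Δt.
So d_P = 179.40, d_Q = 343.98, d_R = 273.39 km.
Circle about each station: (x − 121.4)² + (y + 90.8)² = 179.40²; (x + 123.7)² + (y + 184.4)² = 343.98²; (x − 177.7)² + (y + 173.0)² = 273.39².
Subtracting pairs of circle equations eliminates x²+y² and gives linear equations (the radical axes):
-490.2 x − 187.2 y = -59815.43
112.6 x − 164.4 y = -4034.04
Solving the 2×2 system: x ≈ 89.3, y ≈ 85.7 km.

89.3 km east, 85.7 km north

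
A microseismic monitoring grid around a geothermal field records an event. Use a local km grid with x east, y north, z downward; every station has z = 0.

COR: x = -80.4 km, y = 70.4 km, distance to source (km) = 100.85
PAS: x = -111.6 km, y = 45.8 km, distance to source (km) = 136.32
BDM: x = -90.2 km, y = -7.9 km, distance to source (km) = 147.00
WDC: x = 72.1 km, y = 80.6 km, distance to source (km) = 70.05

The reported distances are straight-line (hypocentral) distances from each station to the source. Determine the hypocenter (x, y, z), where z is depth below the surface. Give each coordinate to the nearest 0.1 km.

x ≈ 12.0 km, y ≈ 92.1 km, depth ≈ 34.1 km

Each station gives a sphere (x−x_i)² + (y−y_i)² + z² = d_i² (stations at z=0).
Subtracting the COR sphere from PAS and BDM: z² cancels, leaving linear equations in x and y:
-62.4 x − 49.2 y = -5280.54
-19.6 x − 156.6 y = -14660.15
Solving: x ≈ 11.996, y ≈ 92.114 km (keep extra digits for the depth step; rounded: 12.0, 92.1).
Then from the COR sphere: z² = 100.85² − (x + 80.4)² − (y − 70.4)² with x = 11.996, y = 92.114, so z ≈ 34.091 ≈ 34.1 km.
Check against WDC (with the unrounded solution): distance 70.05 ≈ 70.05 km. ✓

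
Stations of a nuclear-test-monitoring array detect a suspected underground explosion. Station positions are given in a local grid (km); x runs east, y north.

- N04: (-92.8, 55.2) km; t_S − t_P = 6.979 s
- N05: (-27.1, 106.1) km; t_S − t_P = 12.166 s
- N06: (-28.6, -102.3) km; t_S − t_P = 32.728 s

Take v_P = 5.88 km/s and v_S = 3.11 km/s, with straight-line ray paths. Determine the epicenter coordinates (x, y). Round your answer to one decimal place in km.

Distance from S−P lag: d = Δt · v_P v_S / (v_P − v_S) = Δt · (5.88·3.11)/(5.88−3.11) ≈ 6.6017·Δt.
So d_N04 = 46.07, d_N05 = 80.32, d_N06 = 216.06 km.
Circle about each station: (x + 92.8)² + (y − 55.2)² = 46.07²; (x + 27.1)² + (y − 106.1)² = 80.32²; (x + 28.6)² + (y + 102.3)² = 216.06².
Subtracting pairs of circle equations eliminates x²+y² and gives linear equations (the radical axes):
131.4 x + 101.8 y = -3996.12
128.4 x − 315.0 y = -44935.11
Solving the 2×2 system: x ≈ -107.1, y ≈ 99.0 km.
Check against N04 (with the unrounded x, y): √((x + 92.8)²+(y − 55.2)²) = 46.07 ≈ 46.07 km. ✓

-107.1 km east, 99.0 km north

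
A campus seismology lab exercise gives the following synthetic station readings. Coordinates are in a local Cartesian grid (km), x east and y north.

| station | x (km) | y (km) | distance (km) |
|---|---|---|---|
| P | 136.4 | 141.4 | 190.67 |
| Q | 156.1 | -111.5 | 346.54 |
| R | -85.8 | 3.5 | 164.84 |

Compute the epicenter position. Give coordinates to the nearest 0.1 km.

(-52.8, 165.0)

Circle about each station: (x − 136.4)² + (y − 141.4)² = 190.67²; (x − 156.1)² + (y + 111.5)² = 346.54²; (x + 85.8)² + (y − 3.5)² = 164.84².
Subtracting the P equation from the Q and R equations removes the quadratic terms:
39.4 x − 505.8 y = -85534.38
-444.4 x − 275.8 y = -22042.21
Solving the 2×2 system: x ≈ -52.8, y ≈ 165.0 km.
Check against P (with the unrounded x, y): √((x − 136.4)²+(y − 141.4)²) = 190.66 ≈ 190.67 km. ✓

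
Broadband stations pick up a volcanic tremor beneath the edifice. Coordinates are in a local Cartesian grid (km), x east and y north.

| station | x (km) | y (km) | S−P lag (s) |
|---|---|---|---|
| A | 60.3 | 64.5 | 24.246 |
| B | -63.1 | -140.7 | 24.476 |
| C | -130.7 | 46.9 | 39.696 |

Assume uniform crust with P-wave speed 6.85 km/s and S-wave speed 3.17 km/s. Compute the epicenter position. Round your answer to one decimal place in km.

x ≈ 67.2 km, y ≈ -78.4 km

Distance from S−P lag: d = Δt · v_P v_S / (v_P − v_S) = Δt · (6.85·3.17)/(6.85−3.17) ≈ 5.9007·Δt.
So d_A = 143.07, d_B = 144.43, d_C = 234.23 km.
Circle about each station: (x − 60.3)² + (y − 64.5)² = 143.07²; (x + 63.1)² + (y + 140.7)² = 144.43²; (x + 130.7)² + (y − 46.9)² = 234.23².
Subtracting the A equation from the B and C equations removes the quadratic terms:
-246.8 x − 410.4 y = 15590.76
-382.0 x − 35.2 y = -22908.91
Solving the 2×2 system: x ≈ 67.2, y ≈ -78.4 km.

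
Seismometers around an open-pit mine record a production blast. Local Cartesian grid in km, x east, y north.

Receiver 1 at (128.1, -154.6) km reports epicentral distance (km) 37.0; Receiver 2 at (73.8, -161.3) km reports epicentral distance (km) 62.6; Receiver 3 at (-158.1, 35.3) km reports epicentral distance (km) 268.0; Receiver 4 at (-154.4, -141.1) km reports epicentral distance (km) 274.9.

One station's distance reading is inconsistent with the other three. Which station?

Solve using three stations at a time. Using Receiver 1, Receiver 2, Receiver 4 (subtract circle equations pairwise → linear system) gives (x, y) ≈ (119.6, -118.6).
Distances from that point to each station vs reported:
  Receiver 1: calculated 37.0 vs reported 37.0 → residual 0.0 km
  Receiver 2: calculated 62.6 vs reported 62.6 → residual 0.0 km
  Receiver 3: calculated 317.5 vs reported 268.0 → residual 49.5 km
  Receiver 4: calculated 274.9 vs reported 274.9 → residual 0.0 km
Receiver 1, Receiver 2, Receiver 4 are mutually consistent (residuals ≈ 0); Receiver 3 is off by 49.5 km.

Receiver 3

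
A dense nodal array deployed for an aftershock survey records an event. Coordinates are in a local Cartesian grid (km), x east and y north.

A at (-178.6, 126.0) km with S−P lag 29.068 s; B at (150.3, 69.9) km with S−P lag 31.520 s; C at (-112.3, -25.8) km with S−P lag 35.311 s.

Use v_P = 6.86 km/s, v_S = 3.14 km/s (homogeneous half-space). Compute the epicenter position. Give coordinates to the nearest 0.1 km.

Distance from S−P lag: d = Δt · v_P v_S / (v_P − v_S) = Δt · (6.86·3.14)/(6.86−3.14) ≈ 5.7904·Δt.
So d_A = 168.32, d_B = 182.51, d_C = 204.47 km.
Circle about each station: (x + 178.6)² + (y − 126.0)² = 168.32²; (x − 150.3)² + (y − 69.9)² = 182.51²; (x + 112.3)² + (y + 25.8)² = 204.47².
Subtracting the A equation from the B and C equations removes the quadratic terms:
657.8 x − 112.2 y = -25276.14
132.6 x − 303.6 y = -47973.39
Solving the 2×2 system: x ≈ -12.4, y ≈ 152.6 km.
Check against A (with the unrounded x, y): √((x + 178.6)²+(y − 126.0)²) = 168.32 ≈ 168.32 km. ✓

-12.4 km east, 152.6 km north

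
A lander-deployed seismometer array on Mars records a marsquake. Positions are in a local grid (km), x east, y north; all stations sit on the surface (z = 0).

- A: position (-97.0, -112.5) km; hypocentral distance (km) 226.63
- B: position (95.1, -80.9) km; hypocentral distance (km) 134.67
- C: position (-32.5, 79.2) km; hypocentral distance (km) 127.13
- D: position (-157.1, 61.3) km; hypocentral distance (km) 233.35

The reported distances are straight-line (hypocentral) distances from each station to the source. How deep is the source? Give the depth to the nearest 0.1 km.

z ≈ 67.2 km

Each station gives a sphere (x−x_i)² + (y−y_i)² + z² = d_i² (stations at z=0).
Subtracting the A sphere from B and C: z² cancels, leaving linear equations in x and y:
384.2 x + 63.2 y = 26748.72
129.0 x + 383.4 y = 20462.76
Solving: x ≈ 64.407, y ≈ 31.701 km (keep extra digits for the depth step; rounded: 64.4, 31.7).
Then from the A sphere: z² = 226.63² − (x + 97.0)² − (y + 112.5)² with x = 64.407, y = 31.701, so z ≈ 67.194 ≈ 67.2 km.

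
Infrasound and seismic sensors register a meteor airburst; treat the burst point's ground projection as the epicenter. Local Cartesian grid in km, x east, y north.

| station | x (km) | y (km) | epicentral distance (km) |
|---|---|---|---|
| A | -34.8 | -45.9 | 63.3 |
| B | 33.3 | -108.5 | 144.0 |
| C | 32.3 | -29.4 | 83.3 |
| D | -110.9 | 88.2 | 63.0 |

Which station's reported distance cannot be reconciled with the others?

Solve using three stations at a time. Using A, B, C (subtract circle equations pairwise → linear system) gives (x, y) ≈ (-36.6, 17.4).
Distances from that point to each station vs reported:
  A: calculated 63.3 vs reported 63.3 → residual 0.0 km
  B: calculated 144.0 vs reported 144.0 → residual 0.0 km
  C: calculated 83.3 vs reported 83.3 → residual 0.0 km
  D: calculated 102.6 vs reported 63.0 → residual 39.6 km
A, B, C are mutually consistent (residuals ≈ 0); D is off by 39.6 km.

D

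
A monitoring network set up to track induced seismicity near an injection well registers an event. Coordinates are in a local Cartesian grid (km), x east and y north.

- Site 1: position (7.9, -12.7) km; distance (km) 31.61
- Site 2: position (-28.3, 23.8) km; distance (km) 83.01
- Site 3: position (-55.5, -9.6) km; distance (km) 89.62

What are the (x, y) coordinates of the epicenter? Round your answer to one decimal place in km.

Circle about each station: (x − 7.9)² + (y + 12.7)² = 31.61²; (x + 28.3)² + (y − 23.8)² = 83.01²; (x + 55.5)² + (y + 9.6)² = 89.62².
Subtracting the Site 1 equation from the Site 2 and Site 3 equations removes the quadratic terms:
-72.4 x + 73.0 y = -4747.84
-126.8 x + 6.2 y = -4083.84
Solving the 2×2 system: x ≈ 30.5, y ≈ -34.8 km.

30.5 km east, -34.8 km north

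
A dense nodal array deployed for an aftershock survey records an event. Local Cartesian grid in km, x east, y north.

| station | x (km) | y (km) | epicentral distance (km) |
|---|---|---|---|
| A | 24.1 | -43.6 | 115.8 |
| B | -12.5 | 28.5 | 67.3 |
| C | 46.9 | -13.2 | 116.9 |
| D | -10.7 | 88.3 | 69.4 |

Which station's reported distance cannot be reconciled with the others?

B

Solve using three stations at a time. Using A, C, D (subtract circle equations pairwise → linear system) gives (x, y) ≈ (-58.3, 37.8).
Distances from that point to each station vs reported:
  A: calculated 115.8 vs reported 115.8 → residual 0.0 km
  B: calculated 46.8 vs reported 67.3 → residual 20.5 km
  C: calculated 116.9 vs reported 116.9 → residual 0.0 km
  D: calculated 69.4 vs reported 69.4 → residual 0.0 km
A, C, D are mutually consistent (residuals ≈ 0); B is off by 20.5 km.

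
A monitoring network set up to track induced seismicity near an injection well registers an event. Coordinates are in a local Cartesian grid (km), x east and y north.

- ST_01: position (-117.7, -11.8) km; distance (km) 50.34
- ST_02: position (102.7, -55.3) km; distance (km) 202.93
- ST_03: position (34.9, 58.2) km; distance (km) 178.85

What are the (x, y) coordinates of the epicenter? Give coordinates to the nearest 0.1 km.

Circle about each station: (x + 117.7)² + (y + 11.8)² = 50.34²; (x − 102.7)² + (y + 55.3)² = 202.93²; (x − 34.9)² + (y − 58.2)² = 178.85².
Subtracting pairs of circle equations eliminates x²+y² and gives linear equations (the radical axes):
440.8 x − 87.0 y = -39033.62
305.2 x + 140.0 y = -38840.49
Solving the 2×2 system: x ≈ -100.2, y ≈ -59.0 km.
Check against ST_01 (with the unrounded x, y): √((x + 117.7)²+(y + 11.8)²) = 50.34 ≈ 50.34 km. ✓

x ≈ -100.2 km, y ≈ -59.0 km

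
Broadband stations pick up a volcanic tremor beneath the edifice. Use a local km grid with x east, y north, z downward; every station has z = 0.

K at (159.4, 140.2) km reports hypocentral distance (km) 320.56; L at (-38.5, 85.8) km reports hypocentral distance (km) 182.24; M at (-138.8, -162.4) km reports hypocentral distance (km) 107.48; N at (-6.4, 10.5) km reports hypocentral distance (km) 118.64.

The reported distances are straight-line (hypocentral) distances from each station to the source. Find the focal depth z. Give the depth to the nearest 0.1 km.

z ≈ 20.5 km

Each station gives a sphere (x−x_i)² + (y−y_i)² + z² = d_i² (stations at z=0).
Subtracting the K sphere from L and M: z² cancels, leaving linear equations in x and y:
-395.8 x − 108.8 y = 33326.79
-596.4 x − 605.2 y = 91781.56
Solving: x ≈ -58.308, y ≈ -94.194 km (keep extra digits for the depth step; rounded: -58.3, -94.2).
Then from the K sphere: z² = 320.56² − (x − 159.4)² − (y − 140.2)² with x = -58.308, y = -94.194, so z ≈ 20.528 ≈ 20.5 km.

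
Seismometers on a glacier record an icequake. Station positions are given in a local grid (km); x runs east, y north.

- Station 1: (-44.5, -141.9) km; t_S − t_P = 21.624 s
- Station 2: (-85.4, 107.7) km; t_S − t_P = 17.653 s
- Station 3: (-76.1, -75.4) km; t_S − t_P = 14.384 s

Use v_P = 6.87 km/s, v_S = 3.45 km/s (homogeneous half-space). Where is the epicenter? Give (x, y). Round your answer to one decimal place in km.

Distance from S−P lag: d = Δt · v_P v_S / (v_P − v_S) = Δt · (6.87·3.45)/(6.87−3.45) ≈ 6.9303·Δt.
So d_Station 1 = 149.86, d_Station 2 = 122.34, d_Station 3 = 99.68 km.
Circle about each station: (x + 44.5)² + (y + 141.9)² = 149.86²; (x + 85.4)² + (y − 107.7)² = 122.34²; (x + 76.1)² + (y + 75.4)² = 99.68².
Subtracting the Station 1 equation from the Station 2 and Station 3 equations removes the quadratic terms:
-81.8 x + 499.2 y = 4267.53
-63.2 x + 133.0 y = 1882.43
Solving the 2×2 system: x ≈ -18.0, y ≈ 5.6 km.

x ≈ -18.0 km, y ≈ 5.6 km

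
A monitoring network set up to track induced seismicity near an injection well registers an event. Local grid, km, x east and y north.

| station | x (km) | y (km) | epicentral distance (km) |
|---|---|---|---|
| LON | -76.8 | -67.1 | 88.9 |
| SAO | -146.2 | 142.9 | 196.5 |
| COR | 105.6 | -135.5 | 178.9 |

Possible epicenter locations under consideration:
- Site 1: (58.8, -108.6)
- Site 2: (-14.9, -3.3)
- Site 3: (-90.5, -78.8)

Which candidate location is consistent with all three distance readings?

Site 2

For each candidate, compare |candidate − station| to the reported distance:
Site 1: residuals LON 52.9, SAO 128.0, COR 124.9 → max 128.0 km
Site 2: residuals LON 0.0, SAO 0.0, COR 0.0 → max 0.0 km
Site 3: residuals LON 70.9, SAO 32.1, COR 25.2 → max 70.9 km
Only Site 2 has all residuals ≈ 0.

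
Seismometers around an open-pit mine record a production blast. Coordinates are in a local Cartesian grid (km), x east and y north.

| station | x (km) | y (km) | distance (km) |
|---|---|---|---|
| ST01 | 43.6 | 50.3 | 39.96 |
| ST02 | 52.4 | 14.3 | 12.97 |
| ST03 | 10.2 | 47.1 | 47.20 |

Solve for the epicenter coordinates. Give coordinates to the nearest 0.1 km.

Circle about each station: (x − 43.6)² + (y − 50.3)² = 39.96²; (x − 52.4)² + (y − 14.3)² = 12.97²; (x − 10.2)² + (y − 47.1)² = 47.20².
Subtracting the ST01 equation from the ST02 and ST03 equations removes the quadratic terms:
17.6 x − 72.0 y = -52.22
-66.8 x − 6.4 y = -2739.64
Solving the 2×2 system: x ≈ 40.0, y ≈ 10.5 km.
Check against ST01 (with the unrounded x, y): √((x − 43.6)²+(y − 50.3)²) = 39.96 ≈ 39.96 km. ✓

x ≈ 40.0 km, y ≈ 10.5 km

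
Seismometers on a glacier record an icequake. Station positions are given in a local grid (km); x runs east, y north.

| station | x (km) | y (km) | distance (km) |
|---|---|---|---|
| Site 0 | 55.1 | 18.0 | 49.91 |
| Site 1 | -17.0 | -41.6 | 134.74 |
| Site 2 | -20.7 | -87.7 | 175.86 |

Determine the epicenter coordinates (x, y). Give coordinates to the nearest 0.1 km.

Circle about each station: (x − 55.1)² + (y − 18.0)² = 49.91²; (x + 17.0)² + (y + 41.6)² = 134.74²; (x + 20.7)² + (y + 87.7)² = 175.86².
Subtracting pairs of circle equations eliminates x²+y² and gives linear equations (the radical axes):
-144.2 x − 119.2 y = -17004.31
-151.6 x − 211.4 y = -23675.96
Solving the 2×2 system: x ≈ 62.2, y ≈ 67.4 km.
Check against Site 0 (with the unrounded x, y): √((x − 55.1)²+(y − 18.0)²) = 49.88 ≈ 49.91 km. ✓

62.2 km east, 67.4 km north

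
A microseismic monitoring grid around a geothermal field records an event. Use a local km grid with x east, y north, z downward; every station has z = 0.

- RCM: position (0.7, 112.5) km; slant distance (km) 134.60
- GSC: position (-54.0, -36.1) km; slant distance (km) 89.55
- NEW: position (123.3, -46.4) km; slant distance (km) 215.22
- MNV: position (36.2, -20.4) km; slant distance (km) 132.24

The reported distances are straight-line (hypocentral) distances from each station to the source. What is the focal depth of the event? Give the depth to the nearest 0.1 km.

depth ≈ 67.9 km

Each station gives a sphere (x−x_i)² + (y−y_i)² + z² = d_i² (stations at z=0).
Subtracting the RCM sphere from GSC and NEW: z² cancels, leaving linear equations in x and y:
-109.4 x − 297.2 y = 1660.43
245.2 x − 317.8 y = -23503.38
Solving: x ≈ -69.796, y ≈ 20.105 km (keep extra digits for the depth step; rounded: -69.8, 20.1).
Then from the RCM sphere: z² = 134.60² − (x − 0.7)² − (y − 112.5)² with x = -69.796, y = 20.105, so z ≈ 67.902 ≈ 67.9 km.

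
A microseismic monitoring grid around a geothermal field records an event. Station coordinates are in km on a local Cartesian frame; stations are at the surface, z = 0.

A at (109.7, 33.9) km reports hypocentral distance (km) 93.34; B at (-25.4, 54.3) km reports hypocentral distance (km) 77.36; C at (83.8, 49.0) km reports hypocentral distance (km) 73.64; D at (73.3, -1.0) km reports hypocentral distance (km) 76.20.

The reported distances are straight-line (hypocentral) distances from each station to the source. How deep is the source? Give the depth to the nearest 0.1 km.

Each station gives a sphere (x−x_i)² + (y−y_i)² + z² = d_i² (stations at z=0).
Subtracting the A sphere from B and C: z² cancels, leaving linear equations in x and y:
-270.2 x + 40.8 y = -6861.86
-51.8 x + 30.2 y = -470.35
Solving: x ≈ 31.098, y ≈ 37.766 km (keep extra digits for the depth step; rounded: 31.1, 37.8).
Then from the A sphere: z² = 93.34² − (x − 109.7)² − (y − 33.9)² with x = 31.098, y = 37.766, so z ≈ 50.191 ≈ 50.2 km.
Check against D (with the unrounded solution): distance 76.18 ≈ 76.20 km. ✓

depth ≈ 50.2 km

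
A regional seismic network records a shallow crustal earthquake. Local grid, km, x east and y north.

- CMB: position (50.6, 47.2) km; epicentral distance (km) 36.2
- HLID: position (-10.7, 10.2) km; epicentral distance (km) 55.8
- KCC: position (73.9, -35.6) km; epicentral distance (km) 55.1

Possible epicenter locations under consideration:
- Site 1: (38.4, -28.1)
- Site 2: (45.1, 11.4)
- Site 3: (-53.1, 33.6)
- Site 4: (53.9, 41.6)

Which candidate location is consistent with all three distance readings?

Site 2

For each candidate, compare |candidate − station| to the reported distance:
Site 1: residuals CMB 40.1, HLID 6.5, KCC 18.8 → max 40.1 km
Site 2: residuals CMB 0.0, HLID 0.0, KCC 0.0 → max 0.0 km
Site 3: residuals CMB 68.4, HLID 7.4, KCC 89.5 → max 89.5 km
Site 4: residuals CMB 29.7, HLID 16.0, KCC 24.6 → max 29.7 km
Only Site 2 has all residuals ≈ 0.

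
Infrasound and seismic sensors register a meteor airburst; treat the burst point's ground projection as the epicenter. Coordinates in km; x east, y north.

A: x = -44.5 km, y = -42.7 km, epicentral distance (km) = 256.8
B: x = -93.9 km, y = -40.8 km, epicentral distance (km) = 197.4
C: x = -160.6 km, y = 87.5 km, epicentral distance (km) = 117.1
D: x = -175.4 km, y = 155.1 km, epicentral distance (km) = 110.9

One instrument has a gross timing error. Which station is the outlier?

A

Solve using three stations at a time. Using B, C, D (subtract circle equations pairwise → linear system) gives (x, y) ≈ (-64.4, 154.4).
Distances from that point to each station vs reported:
  A: calculated 198.1 vs reported 256.8 → residual 58.7 km
  B: calculated 197.4 vs reported 197.4 → residual 0.0 km
  C: calculated 117.2 vs reported 117.1 → residual 0.1 km
  D: calculated 111.0 vs reported 110.9 → residual 0.1 km
B, C, D are mutually consistent (residuals ≈ 0); A is off by 58.7 km.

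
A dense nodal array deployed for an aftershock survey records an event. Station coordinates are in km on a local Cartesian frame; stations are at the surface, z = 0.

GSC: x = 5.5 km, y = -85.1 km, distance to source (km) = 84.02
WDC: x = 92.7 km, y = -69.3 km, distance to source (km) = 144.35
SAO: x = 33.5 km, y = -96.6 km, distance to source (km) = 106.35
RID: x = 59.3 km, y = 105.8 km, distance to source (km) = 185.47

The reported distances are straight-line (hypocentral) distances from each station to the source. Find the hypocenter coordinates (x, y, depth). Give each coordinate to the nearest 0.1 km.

Each station gives a sphere (x−x_i)² + (y−y_i)² + z² = d_i² (stations at z=0).
Subtracting the GSC sphere from WDC and SAO: z² cancels, leaving linear equations in x and y:
174.4 x + 31.6 y = -7654.04
56.0 x − 23.0 y = -1069.41
Solving: x ≈ -36.299, y ≈ -41.884 km (keep extra digits for the depth step; rounded: -36.3, -41.9).
Then from the GSC sphere: z² = 84.02² − (x − 5.5)² − (y + 85.1)² with x = -36.299, y = -41.884, so z ≈ 58.691 ≈ 58.7 km.
Check against RID (with the unrounded solution): distance 185.46 ≈ 185.47 km. ✓

(-36.3, -41.9, 58.7)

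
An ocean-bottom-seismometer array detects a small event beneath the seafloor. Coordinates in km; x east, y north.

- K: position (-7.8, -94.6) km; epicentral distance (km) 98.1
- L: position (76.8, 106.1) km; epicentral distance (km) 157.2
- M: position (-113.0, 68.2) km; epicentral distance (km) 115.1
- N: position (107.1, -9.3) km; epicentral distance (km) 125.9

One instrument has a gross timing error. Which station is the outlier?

L

Solve using three stations at a time. Using K, M, N (subtract circle equations pairwise → linear system) gives (x, y) ≈ (-18.2, 2.9).
Distances from that point to each station vs reported:
  K: calculated 98.1 vs reported 98.1 → residual 0.0 km
  L: calculated 140.2 vs reported 157.2 → residual 17.0 km
  M: calculated 115.1 vs reported 115.1 → residual 0.0 km
  N: calculated 125.9 vs reported 125.9 → residual 0.0 km
K, M, N are mutually consistent (residuals ≈ 0); L is off by 17.0 km.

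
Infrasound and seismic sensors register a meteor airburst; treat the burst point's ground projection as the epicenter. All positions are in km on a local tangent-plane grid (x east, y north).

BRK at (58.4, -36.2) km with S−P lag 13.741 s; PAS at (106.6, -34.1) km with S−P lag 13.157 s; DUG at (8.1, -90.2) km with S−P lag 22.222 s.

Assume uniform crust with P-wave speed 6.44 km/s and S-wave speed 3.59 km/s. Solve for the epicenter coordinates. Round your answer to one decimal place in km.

Distance from S−P lag: d = Δt · v_P v_S / (v_P − v_S) = Δt · (6.44·3.59)/(6.44−3.59) ≈ 8.1121·Δt.
So d_BRK = 111.47, d_PAS = 106.73, d_DUG = 180.27 km.
Circle about each station: (x − 58.4)² + (y + 36.2)² = 111.47²; (x − 106.6)² + (y + 34.1)² = 106.73²; (x − 8.1)² + (y + 90.2)² = 180.27².
Subtracting the BRK equation from the PAS and DUG equations removes the quadratic terms:
96.4 x + 4.2 y = 8839.64
-100.6 x − 108.0 y = -16591.06
Solving the 2×2 system: x ≈ 88.6, y ≈ 71.1 km.

(88.6, 71.1)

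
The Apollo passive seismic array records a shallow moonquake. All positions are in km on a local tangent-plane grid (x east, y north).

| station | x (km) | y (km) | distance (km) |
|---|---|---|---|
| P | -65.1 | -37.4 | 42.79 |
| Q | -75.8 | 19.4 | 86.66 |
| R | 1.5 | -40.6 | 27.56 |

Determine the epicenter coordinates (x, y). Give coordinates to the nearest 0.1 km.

Circle about each station: (x + 65.1)² + (y + 37.4)² = 42.79²; (x + 75.8)² + (y − 19.4)² = 86.66²; (x − 1.5)² + (y + 40.6)² = 27.56².
Subtracting the P equation from the Q and R equations removes the quadratic terms:
-21.4 x + 113.6 y = -5193.74
133.2 x − 6.4 y = -2914.73
Solving the 2×2 system: x ≈ -24.3, y ≈ -50.3 km.
Check against P (with the unrounded x, y): √((x + 65.1)²+(y + 37.4)²) = 42.79 ≈ 42.79 km. ✓

x ≈ -24.3 km, y ≈ -50.3 km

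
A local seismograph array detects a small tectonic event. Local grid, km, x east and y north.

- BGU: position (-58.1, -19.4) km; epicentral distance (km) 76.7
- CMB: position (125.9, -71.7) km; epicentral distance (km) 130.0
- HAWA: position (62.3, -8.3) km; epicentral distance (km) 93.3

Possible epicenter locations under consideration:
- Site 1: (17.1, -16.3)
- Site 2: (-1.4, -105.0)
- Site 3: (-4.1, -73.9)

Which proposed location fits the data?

Site 3

For each candidate, compare |candidate − station| to the reported distance:
Site 1: residuals BGU 1.4, CMB 7.9, HAWA 47.4 → max 47.4 km
Site 2: residuals BGU 26.0, CMB 1.6, HAWA 22.5 → max 26.0 km
Site 3: residuals BGU 0.0, CMB 0.0, HAWA 0.0 → max 0.0 km
Only Site 3 has all residuals ≈ 0.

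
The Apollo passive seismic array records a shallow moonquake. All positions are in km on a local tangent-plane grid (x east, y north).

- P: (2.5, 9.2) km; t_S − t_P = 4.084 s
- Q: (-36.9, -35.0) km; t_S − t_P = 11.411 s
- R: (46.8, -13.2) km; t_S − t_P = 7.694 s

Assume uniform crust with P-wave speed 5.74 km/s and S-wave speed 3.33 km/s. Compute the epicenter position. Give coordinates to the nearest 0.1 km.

15.2 km east, 39.0 km north

Distance from S−P lag: d = Δt · v_P v_S / (v_P − v_S) = Δt · (5.74·3.33)/(5.74−3.33) ≈ 7.9312·Δt.
So d_P = 32.39, d_Q = 90.50, d_R = 61.02 km.
Circle about each station: (x − 2.5)² + (y − 9.2)² = 32.39²; (x + 36.9)² + (y + 35.0)² = 90.50²; (x − 46.8)² + (y + 13.2)² = 61.02².
Subtracting the P equation from the Q and R equations removes the quadratic terms:
-78.8 x − 88.4 y = -4645.42
88.6 x − 44.8 y = -400.74
Solving the 2×2 system: x ≈ 15.2, y ≈ 39.0 km.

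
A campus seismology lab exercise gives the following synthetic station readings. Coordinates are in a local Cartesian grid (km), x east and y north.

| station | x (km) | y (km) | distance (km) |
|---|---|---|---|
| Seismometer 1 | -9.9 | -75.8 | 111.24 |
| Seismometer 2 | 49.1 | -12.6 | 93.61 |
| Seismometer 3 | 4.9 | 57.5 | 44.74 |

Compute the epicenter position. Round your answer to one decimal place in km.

-32.6 km east, 33.1 km north

Circle about each station: (x + 9.9)² + (y + 75.8)² = 111.24²; (x − 49.1)² + (y + 12.6)² = 93.61²; (x − 4.9)² + (y − 57.5)² = 44.74².
Subtracting pairs of circle equations eliminates x²+y² and gives linear equations (the radical axes):
118.0 x + 126.4 y = 337.43
29.6 x + 266.6 y = 7859.28
Solving the 2×2 system: x ≈ -32.6, y ≈ 33.1 km.
Check against Seismometer 1 (with the unrounded x, y): √((x + 9.9)²+(y + 75.8)²) = 111.24 ≈ 111.24 km. ✓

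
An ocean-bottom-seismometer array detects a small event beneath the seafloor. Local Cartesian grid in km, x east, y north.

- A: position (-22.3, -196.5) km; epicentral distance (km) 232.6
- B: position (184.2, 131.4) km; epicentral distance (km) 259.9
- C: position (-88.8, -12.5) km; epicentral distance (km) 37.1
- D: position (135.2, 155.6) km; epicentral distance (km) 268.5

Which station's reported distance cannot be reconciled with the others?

Solve using three stations at a time. Using A, C, D (subtract circle equations pairwise → linear system) gives (x, y) ≈ (-98.4, 23.3).
Distances from that point to each station vs reported:
  A: calculated 232.6 vs reported 232.6 → residual 0.0 km
  B: calculated 302.6 vs reported 259.9 → residual 42.7 km
  C: calculated 37.1 vs reported 37.1 → residual 0.0 km
  D: calculated 268.5 vs reported 268.5 → residual 0.0 km
A, C, D are mutually consistent (residuals ≈ 0); B is off by 42.7 km.

B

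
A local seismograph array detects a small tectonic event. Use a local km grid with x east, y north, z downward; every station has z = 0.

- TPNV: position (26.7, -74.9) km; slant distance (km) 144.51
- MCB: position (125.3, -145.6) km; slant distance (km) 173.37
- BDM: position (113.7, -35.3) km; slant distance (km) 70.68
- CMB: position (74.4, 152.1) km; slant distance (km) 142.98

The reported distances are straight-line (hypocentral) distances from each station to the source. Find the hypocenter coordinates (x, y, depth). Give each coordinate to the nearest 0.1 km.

(125.6, 23.8, 36.9)

Each station gives a sphere (x−x_i)² + (y−y_i)² + z² = d_i² (stations at z=0).
Subtracting the TPNV sphere from MCB and BDM: z² cancels, leaving linear equations in x and y:
197.2 x − 141.4 y = 21402.53
174.0 x + 79.2 y = 23738.36
Solving: x ≈ 125.596, y ≈ 23.797 km (keep extra digits for the depth step; rounded: 125.6, 23.8).
Then from the TPNV sphere: z² = 144.51² − (x − 26.7)² − (y + 74.9)² with x = 125.596, y = 23.797, so z ≈ 36.900 ≈ 36.9 km.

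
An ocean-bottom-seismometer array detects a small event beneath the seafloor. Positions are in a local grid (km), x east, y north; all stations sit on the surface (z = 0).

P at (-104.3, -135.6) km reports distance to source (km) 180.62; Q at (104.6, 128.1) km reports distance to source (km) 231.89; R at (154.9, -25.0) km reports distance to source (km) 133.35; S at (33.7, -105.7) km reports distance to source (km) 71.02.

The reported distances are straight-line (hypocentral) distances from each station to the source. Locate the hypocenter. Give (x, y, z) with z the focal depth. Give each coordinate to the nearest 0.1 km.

x ≈ 57.9 km, y ≈ -89.6 km, depth ≈ 64.8 km

Each station gives a sphere (x−x_i)² + (y−y_i)² + z² = d_i² (stations at z=0).
Subtracting the P sphere from Q and R: z² cancels, leaving linear equations in x and y:
417.8 x + 527.4 y = -23064.47
518.4 x + 221.2 y = 10194.52
Solving: x ≈ 57.896, y ≈ -89.597 km (keep extra digits for the depth step; rounded: 57.9, -89.6).
Then from the P sphere: z² = 180.62² − (x + 104.3)² − (y + 135.6)² with x = 57.896, y = -89.597, so z ≈ 64.806 ≈ 64.8 km.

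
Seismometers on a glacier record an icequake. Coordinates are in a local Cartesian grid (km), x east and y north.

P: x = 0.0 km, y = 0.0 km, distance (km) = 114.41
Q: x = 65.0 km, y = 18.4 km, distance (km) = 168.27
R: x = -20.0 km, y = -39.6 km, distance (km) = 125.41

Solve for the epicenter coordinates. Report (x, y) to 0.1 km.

Circle about each station: x² + y² = 114.41²; (x − 65.0)² + (y − 18.4)² = 168.27²; (x + 20.0)² + (y + 39.6)² = 125.41².
Subtracting the P equation from the Q and R equations removes the quadratic terms:
130.0 x + 36.8 y = -10661.58
-40.0 x − 79.2 y = -669.86
Solving the 2×2 system: x ≈ -98.5, y ≈ 58.2 km.
Check against P (with the unrounded x, y): √(x²+y²) = 114.40 ≈ 114.41 km. ✓

-98.5 km east, 58.2 km north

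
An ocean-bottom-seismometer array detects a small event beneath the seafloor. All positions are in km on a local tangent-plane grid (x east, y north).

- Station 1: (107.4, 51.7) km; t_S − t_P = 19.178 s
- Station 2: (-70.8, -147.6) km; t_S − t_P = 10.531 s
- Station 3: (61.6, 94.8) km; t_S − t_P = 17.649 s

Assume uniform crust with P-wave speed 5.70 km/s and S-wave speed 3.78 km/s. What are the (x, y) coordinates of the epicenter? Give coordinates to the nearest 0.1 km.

Distance from S−P lag: d = Δt · v_P v_S / (v_P − v_S) = Δt · (5.70·3.78)/(5.70−3.78) ≈ 11.2219·Δt.
So d_Station 1 = 215.21, d_Station 2 = 118.18, d_Station 3 = 198.05 km.
Circle about each station: (x − 107.4)² + (y − 51.7)² = 215.21²; (x + 70.8)² + (y + 147.6)² = 118.18²; (x − 61.6)² + (y − 94.8)² = 198.05².
Subtracting the Station 1 equation from the Station 2 and Station 3 equations removes the quadratic terms:
-356.4 x − 398.6 y = 44939.58
-91.6 x + 86.2 y = 5665.49
Solving the 2×2 system: x ≈ -91.2, y ≈ -31.2 km.

(-91.2, -31.2)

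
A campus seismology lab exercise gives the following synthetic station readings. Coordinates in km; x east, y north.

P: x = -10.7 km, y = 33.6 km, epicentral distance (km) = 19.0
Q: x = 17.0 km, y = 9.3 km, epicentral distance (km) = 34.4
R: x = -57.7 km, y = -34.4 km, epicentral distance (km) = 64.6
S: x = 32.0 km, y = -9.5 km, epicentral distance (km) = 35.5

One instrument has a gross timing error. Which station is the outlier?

S

Solve using three stations at a time. Using P, Q, R (subtract circle equations pairwise → linear system) gives (x, y) ≈ (-16.8, 15.6).
Distances from that point to each station vs reported:
  P: calculated 19.0 vs reported 19.0 → residual 0.0 km
  Q: calculated 34.4 vs reported 34.4 → residual 0.0 km
  R: calculated 64.6 vs reported 64.6 → residual 0.0 km
  S: calculated 54.9 vs reported 35.5 → residual 19.4 km
P, Q, R are mutually consistent (residuals ≈ 0); S is off by 19.4 km.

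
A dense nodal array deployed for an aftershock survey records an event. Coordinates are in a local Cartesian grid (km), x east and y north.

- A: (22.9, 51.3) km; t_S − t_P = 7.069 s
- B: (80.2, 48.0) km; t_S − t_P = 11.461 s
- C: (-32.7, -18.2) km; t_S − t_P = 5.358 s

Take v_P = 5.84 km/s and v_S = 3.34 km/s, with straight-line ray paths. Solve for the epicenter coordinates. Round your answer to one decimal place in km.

Distance from S−P lag: d = Δt · v_P v_S / (v_P − v_S) = Δt · (5.84·3.34)/(5.84−3.34) ≈ 7.8022·Δt.
So d_A = 55.15, d_B = 89.42, d_C = 41.80 km.
Circle about each station: (x − 22.9)² + (y − 51.3)² = 55.15²; (x − 80.2)² + (y − 48.0)² = 89.42²; (x + 32.7)² + (y + 18.2)² = 41.80².
Subtracting pairs of circle equations eliminates x²+y² and gives linear equations (the radical axes):
114.6 x − 6.6 y = 625.53
-111.2 x − 139.0 y = -461.29
Solving the 2×2 system: x ≈ 5.4, y ≈ -1.0 km.

5.4 km east, -1.0 km north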